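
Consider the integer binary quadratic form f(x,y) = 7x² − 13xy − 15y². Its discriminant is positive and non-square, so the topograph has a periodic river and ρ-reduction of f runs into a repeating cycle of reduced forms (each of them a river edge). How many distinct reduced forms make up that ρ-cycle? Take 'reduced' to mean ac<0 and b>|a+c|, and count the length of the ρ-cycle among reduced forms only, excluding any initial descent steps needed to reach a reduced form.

D = 589, ⌊√D⌋ = 24
descent: ρ → (-15,13,7)  [lands on river]
river: ρ → (7,15,-13)
river: ρ → (-13,11,9)
river: ρ → (9,7,-15)
river: ρ → (-15,23,1)
river: ρ → (1,23,-15)
river: ρ → (-15,7,9)
river: ρ → (9,11,-13)
river: ρ → (-13,15,7)
river: ρ → (7,13,-15)
river: ρ → (-15,17,5)
river: ρ → (5,23,-3)
river: ρ → (-3,19,19)
river: ρ → (19,19,-3)
river: ρ → (-3,23,5)
river: ρ → (5,17,-15)
ρ-cycle length = 16 (tail of 1 descent step not counted)

16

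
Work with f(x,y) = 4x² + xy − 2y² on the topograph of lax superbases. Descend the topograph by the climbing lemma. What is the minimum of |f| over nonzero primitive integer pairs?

descent: ρ → (-2,3,3)  [lands on river]
river: ρ → (3,3,-2)
river: ρ → (-2,5,1)
river: ρ → (1,5,-2)
closes: descent 1, river 4
min |a| on river = 1

1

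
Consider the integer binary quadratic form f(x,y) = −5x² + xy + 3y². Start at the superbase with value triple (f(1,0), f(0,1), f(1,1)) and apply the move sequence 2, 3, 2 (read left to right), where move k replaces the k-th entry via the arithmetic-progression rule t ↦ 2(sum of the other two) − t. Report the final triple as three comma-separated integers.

start (-5,3,-1) = (f(1,0),f(0,1),f(1,1))
replace slot 2: 2·((-5)+(-1)) − 3 = -15 → (-5,-15,-1)
replace slot 3: 2·((-5)+(-15)) − (-1) = -39 → (-5,-15,-39)
replace slot 2: 2·((-5)+(-39)) − (-15) = -73 → (-5,-73,-39)

-5,-73,-39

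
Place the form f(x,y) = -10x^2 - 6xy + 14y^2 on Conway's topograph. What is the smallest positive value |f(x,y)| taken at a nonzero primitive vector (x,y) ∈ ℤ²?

descent: ρ → (14,6,-10)  [lands on river]
river: ρ → (-10,14,10)
river: ρ → (10,6,-14)
river: ρ → (-14,22,2)
river: ρ → (2,22,-14)
river: ρ → (-14,6,10)
river: ρ → (10,14,-10)
river: ρ → (-10,6,14)
river: ρ → (14,22,-2)
river: ρ → (-2,22,14)
closes: descent 1, river 10
min |a| on river = 2

2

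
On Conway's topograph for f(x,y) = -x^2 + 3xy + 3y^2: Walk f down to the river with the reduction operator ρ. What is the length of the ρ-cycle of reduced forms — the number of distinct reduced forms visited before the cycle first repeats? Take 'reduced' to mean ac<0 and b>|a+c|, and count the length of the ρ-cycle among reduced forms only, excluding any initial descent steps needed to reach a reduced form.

D = 21, ⌊√D⌋ = 4
river: ρ → (3,3,-1)
river: ρ → (-1,3,3)
ρ-cycle length = 2 (tail of 0 descent steps not counted)

2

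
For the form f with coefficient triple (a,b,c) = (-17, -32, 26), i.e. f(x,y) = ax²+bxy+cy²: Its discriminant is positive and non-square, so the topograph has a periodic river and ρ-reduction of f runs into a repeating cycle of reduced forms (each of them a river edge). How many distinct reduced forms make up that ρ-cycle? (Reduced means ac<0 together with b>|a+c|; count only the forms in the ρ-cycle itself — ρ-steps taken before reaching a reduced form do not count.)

D = 2792, ⌊√D⌋ = 52
descent: ρ → (26,32,-17)  [lands on river]
river: ρ → (-17,36,22)
river: ρ → (22,52,-1)
river: ρ → (-1,52,22)
river: ρ → (22,36,-17)
river: ρ → (-17,32,26)
river: ρ → (26,20,-23)
river: ρ → (-23,26,23)
river: ρ → (23,20,-26)
river: ρ → (-26,32,17)
river: ρ → (17,36,-22)
river: ρ → (-22,52,1)
river: ρ → (1,52,-22)
river: ρ → (-22,36,17)
river: ρ → (17,32,-26)
river: ρ → (-26,20,23)
river: ρ → (23,26,-23)
river: ρ → (-23,20,26)
ρ-cycle length = 18 (tail of 1 descent step not counted)

18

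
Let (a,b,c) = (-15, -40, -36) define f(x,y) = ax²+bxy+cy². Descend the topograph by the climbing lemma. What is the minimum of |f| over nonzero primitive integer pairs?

translate: b→10 (≡40 mod 30), so (15,40,36)→(15,10,11)
flip: (15,10,11)→(11,-10,15)
reduced (well bottom): (11,-10,15) with a≤c, −a<b≤a
well minimum |f| = |-11| = 11 (negative-definite)

11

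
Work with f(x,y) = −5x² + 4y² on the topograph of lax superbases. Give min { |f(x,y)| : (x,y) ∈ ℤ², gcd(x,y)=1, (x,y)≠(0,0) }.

descent: ρ → (4,8,-1)  [lands on river]
river: ρ → (-1,8,4)
closes: descent 1, river 2
min |a| on river = 1

1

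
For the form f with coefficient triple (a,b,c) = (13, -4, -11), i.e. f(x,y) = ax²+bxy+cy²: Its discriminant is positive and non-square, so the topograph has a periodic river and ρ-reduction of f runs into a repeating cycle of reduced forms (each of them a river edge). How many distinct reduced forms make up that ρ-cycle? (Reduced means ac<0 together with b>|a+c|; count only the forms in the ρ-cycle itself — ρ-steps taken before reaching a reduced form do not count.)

D = 588, ⌊√D⌋ = 24
descent: ρ → (-11,4,13)  [lands on river]
river: ρ → (13,22,-2)
river: ρ → (-2,22,13)
river: ρ → (13,4,-11)
river: ρ → (-11,18,6)
river: ρ → (6,18,-11)
ρ-cycle length = 6 (tail of 1 descent step not counted)

6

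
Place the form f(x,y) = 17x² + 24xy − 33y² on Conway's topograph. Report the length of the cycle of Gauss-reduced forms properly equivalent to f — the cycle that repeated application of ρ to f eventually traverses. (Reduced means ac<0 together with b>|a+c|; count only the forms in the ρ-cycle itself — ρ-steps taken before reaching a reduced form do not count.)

D = 2820, ⌊√D⌋ = 53
river: ρ → (-33,42,8)
river: ρ → (8,38,-43)
river: ρ → (-43,48,3)
river: ρ → (3,48,-43)
river: ρ → (-43,38,8)
river: ρ → (8,42,-33)
river: ρ → (-33,24,17)
river: ρ → (17,44,-13)
river: ρ → (-13,34,32)
river: ρ → (32,30,-15)
river: ρ → (-15,30,32)
river: ρ → (32,34,-13)
river: ρ → (-13,44,17)
river: ρ → (17,24,-33)
ρ-cycle length = 14 (tail of 0 descent steps not counted)

14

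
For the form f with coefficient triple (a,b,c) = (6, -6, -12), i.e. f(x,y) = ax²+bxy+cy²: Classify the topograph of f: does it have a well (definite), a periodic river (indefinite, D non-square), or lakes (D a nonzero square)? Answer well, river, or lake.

D = b²−4ac = (-6)² − 4·6·(-12) = 324
D = 18² is a perfect square ⇒ form factors over ℤ ⇒ lakes

lake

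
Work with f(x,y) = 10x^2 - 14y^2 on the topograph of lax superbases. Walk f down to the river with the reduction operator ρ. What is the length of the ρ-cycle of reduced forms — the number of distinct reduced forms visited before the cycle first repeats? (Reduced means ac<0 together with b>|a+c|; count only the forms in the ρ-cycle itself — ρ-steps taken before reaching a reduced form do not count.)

D = 560, ⌊√D⌋ = 23
descent: ρ → (-14,0,10)
descent: ρ → (10,20,-4)  [lands on river]
river: ρ → (-4,20,10)
ρ-cycle length = 2 (tail of 2 descent steps not counted)

2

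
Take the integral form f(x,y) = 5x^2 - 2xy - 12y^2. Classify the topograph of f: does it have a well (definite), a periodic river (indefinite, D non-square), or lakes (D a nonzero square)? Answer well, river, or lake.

D = b²−4ac = (-2)² − 4·5·(-12) = 244
D > 0 non-square ⇒ indefinite ⇒ periodic river

river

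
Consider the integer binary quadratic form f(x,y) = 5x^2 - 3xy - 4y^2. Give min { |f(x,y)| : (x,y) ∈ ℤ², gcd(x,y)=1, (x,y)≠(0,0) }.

descent: ρ → (-4,3,5)  [lands on river]
river: ρ → (5,7,-2)
river: ρ → (-2,9,1)
river: ρ → (1,9,-2)
river: ρ → (-2,7,5)
river: ρ → (5,3,-4)
river: ρ → (-4,5,4)
river: ρ → (4,3,-5)
river: ρ → (-5,7,2)
river: ρ → (2,9,-1)
river: ρ → (-1,9,2)
river: ρ → (2,7,-5)
river: ρ → (-5,3,4)
river: ρ → (4,5,-4)
closes: descent 1, river 14
min |a| on river = 1

1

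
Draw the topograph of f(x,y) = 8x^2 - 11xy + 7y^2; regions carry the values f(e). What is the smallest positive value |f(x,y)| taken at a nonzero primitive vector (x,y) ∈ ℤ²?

translate: b→5 (≡-11 mod 16), so (8,-11,7)→(8,5,4)
flip: (8,5,4)→(4,-5,8)
translate: b→3 (≡-5 mod 8), so (4,-5,8)→(4,3,7)
reduced (well bottom): (4,3,7) with a≤c, −a<b≤a
well minimum = a = 4

4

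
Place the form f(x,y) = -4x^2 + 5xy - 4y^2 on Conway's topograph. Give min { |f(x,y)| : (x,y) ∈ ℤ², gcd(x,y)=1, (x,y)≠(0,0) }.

translate: b→3 (≡-5 mod 8), so (4,-5,4)→(4,3,3)
flip: (4,3,3)→(3,-3,4)
translate: b→3 (≡-3 mod 6), so (3,-3,4)→(3,3,4)
reduced (well bottom): (3,3,4) with a≤c, −a<b≤a
well minimum |f| = |-3| = 3 (negative-definite)

3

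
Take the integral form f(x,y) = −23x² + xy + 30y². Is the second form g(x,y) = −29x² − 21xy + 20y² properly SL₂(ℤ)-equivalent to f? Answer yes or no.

D₁ = 2761, D₂ = 2761
river cycle of f (length 74): (-23, 47, 6), (6, 49, -15), (-15, 41, 18), (18, 31, -25), (-25, 19, 24), (24, 29, -20), (-20, 51, 2), (2, 49, -45), (-45, 41, 6), (6, 43, -38), … (64 more)
river cycle of g (length 74): (20, 21, -29), (-29, 37, 12), (12, 35, -32), (-32, 29, 15), (15, 31, -30), (-30, 29, 16), (16, 35, -24), (-24, 13, 27), (27, 41, -10), (-10, 39, 31), … (64 more)
cycles differ ⇒ inequivalent

no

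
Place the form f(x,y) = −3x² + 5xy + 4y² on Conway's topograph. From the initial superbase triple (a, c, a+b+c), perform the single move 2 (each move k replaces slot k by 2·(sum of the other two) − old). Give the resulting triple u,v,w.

start (-3,4,6) = (f(1,0),f(0,1),f(1,1))
replace slot 2: 2·((-3)+6) − 4 = 2 → (-3,2,6)

-3,2,6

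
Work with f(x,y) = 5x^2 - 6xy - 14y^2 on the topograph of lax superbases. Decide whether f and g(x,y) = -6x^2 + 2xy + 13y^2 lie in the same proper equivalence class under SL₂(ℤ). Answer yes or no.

D₁ = 316, D₂ = 316
river cycle of f (length 6): (5, 14, -6), (-6, 10, 9), (9, 8, -7), (-7, 6, 10), (10, 14, -3), (-3, 16, 5)
river cycle of g (length 6): (-6, 14, 5), (5, 16, -3), (-3, 14, 10), (10, 6, -7), (-7, 8, 9), (9, 10, -6)
cycles differ ⇒ inequivalent

no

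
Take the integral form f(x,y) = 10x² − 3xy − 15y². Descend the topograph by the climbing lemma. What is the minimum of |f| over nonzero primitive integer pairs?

descent: ρ → (-15,3,10)
descent: ρ → (10,17,-8)  [lands on river]
river: ρ → (-8,15,12)
river: ρ → (12,9,-11)
river: ρ → (-11,13,10)
river: ρ → (10,7,-14)
river: ρ → (-14,21,3)
river: ρ → (3,21,-14)
river: ρ → (-14,7,10)
river: ρ → (10,13,-11)
river: ρ → (-11,9,12)
river: ρ → (12,15,-8)
river: ρ → (-8,17,10)
river: ρ → (10,23,-2)
river: ρ → (-2,21,21)
river: ρ → (21,21,-2)
river: ρ → (-2,23,10)
closes: descent 2, river 16
min |a| on river = 2

2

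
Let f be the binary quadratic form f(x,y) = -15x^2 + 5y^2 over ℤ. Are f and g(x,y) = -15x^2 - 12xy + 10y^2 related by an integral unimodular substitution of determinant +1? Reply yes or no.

D₁ = 300, D₂ = 744
discriminants differ ⇒ not SL₂(ℤ)-equivalent

no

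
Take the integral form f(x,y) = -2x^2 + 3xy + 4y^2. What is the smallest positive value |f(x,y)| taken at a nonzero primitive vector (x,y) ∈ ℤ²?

river: ρ → (4,5,-1)
river: ρ → (-1,5,4)
river: ρ → (4,3,-2)
river: ρ → (-2,5,2)
river: ρ → (2,3,-4)
river: ρ → (-4,5,1)
river: ρ → (1,5,-4)
river: ρ → (-4,3,2)
river: ρ → (2,5,-2)
river: ρ → (-2,3,4)
closes: descent 0, river 10
min |a| on river = 1

1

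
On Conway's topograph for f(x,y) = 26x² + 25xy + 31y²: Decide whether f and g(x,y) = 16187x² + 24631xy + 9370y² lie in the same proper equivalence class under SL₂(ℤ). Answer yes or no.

D₁ = -2599, D₂ = -2599
f: reduced (well bottom): (26,25,31) with a≤c, −a<b≤a
g: translate: b→-7743 (≡24631 mod 32374), so (16187,24631,9370)→(16187,-7743,926)
g: flip: (16187,-7743,926)→(926,7743,16187)
g: translate: b→335 (≡7743 mod 1852), so (926,7743,16187)→(926,335,31)
g: flip: (926,335,31)→(31,-335,926)
g: translate: b→-25 (≡-335 mod 62), so (31,-335,926)→(31,-25,26)
g: flip: (31,-25,26)→(26,25,31)
g: reduced (well bottom): (26,25,31) with a≤c, −a<b≤a
reduced forms (26, 25, 31) vs (26, 25, 31) ⇒ equivalent

yes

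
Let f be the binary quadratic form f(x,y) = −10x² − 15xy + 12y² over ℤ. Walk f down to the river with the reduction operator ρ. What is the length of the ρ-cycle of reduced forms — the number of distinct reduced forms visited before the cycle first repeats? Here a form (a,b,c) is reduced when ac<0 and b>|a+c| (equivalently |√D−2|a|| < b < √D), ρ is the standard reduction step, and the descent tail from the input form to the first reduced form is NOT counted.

D = 705, ⌊√D⌋ = 26
descent: ρ → (12,15,-10)  [lands on river]
river: ρ → (-10,25,2)
river: ρ → (2,23,-22)
river: ρ → (-22,21,3)
river: ρ → (3,21,-22)
river: ρ → (-22,23,2)
river: ρ → (2,25,-10)
river: ρ → (-10,15,12)
river: ρ → (12,9,-13)
river: ρ → (-13,17,8)
river: ρ → (8,15,-15)
river: ρ → (-15,15,8)
river: ρ → (8,17,-13)
river: ρ → (-13,9,12)
ρ-cycle length = 14 (tail of 1 descent step not counted)

14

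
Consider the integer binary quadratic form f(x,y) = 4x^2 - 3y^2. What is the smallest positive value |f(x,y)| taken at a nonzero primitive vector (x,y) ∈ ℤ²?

descent: ρ → (-3,6,1)  [lands on river]
river: ρ → (1,6,-3)
closes: descent 1, river 2
min |a| on river = 1

1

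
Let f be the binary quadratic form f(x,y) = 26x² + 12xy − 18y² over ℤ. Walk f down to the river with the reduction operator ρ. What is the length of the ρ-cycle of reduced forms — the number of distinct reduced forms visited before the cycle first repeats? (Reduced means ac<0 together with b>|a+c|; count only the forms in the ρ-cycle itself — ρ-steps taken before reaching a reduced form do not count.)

D = 2016, ⌊√D⌋ = 44
river: ρ → (-18,24,20)
river: ρ → (20,16,-22)
river: ρ → (-22,28,14)
river: ρ → (14,28,-22)
river: ρ → (-22,16,20)
river: ρ → (20,24,-18)
river: ρ → (-18,12,26)
river: ρ → (26,40,-4)
river: ρ → (-4,40,26)
river: ρ → (26,12,-18)
ρ-cycle length = 10 (tail of 0 descent steps not counted)

10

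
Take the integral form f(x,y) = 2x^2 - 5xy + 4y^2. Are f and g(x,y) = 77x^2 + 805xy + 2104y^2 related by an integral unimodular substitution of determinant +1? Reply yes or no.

D₁ = -7, D₂ = -7
f: translate: b→-1 (≡-5 mod 4), so (2,-5,4)→(2,-1,1)
f: flip: (2,-1,1)→(1,1,2)
f: reduced (well bottom): (1,1,2) with a≤c, −a<b≤a
g: translate: b→35 (≡805 mod 154), so (77,805,2104)→(77,35,4)
g: flip: (77,35,4)→(4,-35,77)
g: translate: b→-3 (≡-35 mod 8), so (4,-35,77)→(4,-3,1)
g: flip: (4,-3,1)→(1,3,4)
g: translate: b→1 (≡3 mod 2), so (1,3,4)→(1,1,2)
g: reduced (well bottom): (1,1,2) with a≤c, −a<b≤a
reduced forms (1, 1, 2) vs (1, 1, 2) ⇒ equivalent

yes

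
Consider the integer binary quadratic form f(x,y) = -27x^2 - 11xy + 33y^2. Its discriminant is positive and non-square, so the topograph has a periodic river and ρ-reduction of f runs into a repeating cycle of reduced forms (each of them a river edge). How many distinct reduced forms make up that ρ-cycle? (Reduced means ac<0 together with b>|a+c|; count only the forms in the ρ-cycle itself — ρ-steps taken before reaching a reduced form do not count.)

D = 3685, ⌊√D⌋ = 60
descent: ρ → (33,11,-27)  [lands on river]
river: ρ → (-27,43,17)
river: ρ → (17,59,-3)
river: ρ → (-3,55,55)
river: ρ → (55,55,-3)
river: ρ → (-3,59,17)
river: ρ → (17,43,-27)
river: ρ → (-27,11,33)
river: ρ → (33,55,-5)
river: ρ → (-5,55,33)
ρ-cycle length = 10 (tail of 1 descent step not counted)

10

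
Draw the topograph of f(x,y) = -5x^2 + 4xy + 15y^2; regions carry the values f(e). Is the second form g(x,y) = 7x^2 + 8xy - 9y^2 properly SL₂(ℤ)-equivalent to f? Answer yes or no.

D₁ = 316, D₂ = 316
river cycle of f (length 6): (-5, 14, 6), (6, 10, -9), (-9, 8, 7), (7, 6, -10), (-10, 14, 3), (3, 16, -5)
river cycle of g (length 6): (-9, 10, 6), (6, 14, -5), (-5, 16, 3), (3, 14, -10), (-10, 6, 7), (7, 8, -9)
cycles differ ⇒ inequivalent

no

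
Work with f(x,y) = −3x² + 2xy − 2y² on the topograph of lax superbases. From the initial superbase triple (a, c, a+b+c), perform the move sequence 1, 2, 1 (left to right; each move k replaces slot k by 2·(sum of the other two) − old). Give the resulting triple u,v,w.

start (-3,-2,-3) = (f(1,0),f(0,1),f(1,1))
replace slot 1: 2·((-2)+(-3)) − (-3) = -7 → (-7,-2,-3)
replace slot 2: 2·((-7)+(-3)) − (-2) = -18 → (-7,-18,-3)
replace slot 1: 2·((-18)+(-3)) − (-7) = -35 → (-35,-18,-3)

-35,-18,-3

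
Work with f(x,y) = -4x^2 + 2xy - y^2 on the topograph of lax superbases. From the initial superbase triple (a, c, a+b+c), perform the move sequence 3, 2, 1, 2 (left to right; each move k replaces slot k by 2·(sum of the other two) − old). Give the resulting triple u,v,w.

start (-4,-1,-3) = (f(1,0),f(0,1),f(1,1))
replace slot 3: 2·((-4)+(-1)) − (-3) = -7 → (-4,-1,-7)
replace slot 2: 2·((-4)+(-7)) − (-1) = -21 → (-4,-21,-7)
replace slot 1: 2·((-21)+(-7)) − (-4) = -52 → (-52,-21,-7)
replace slot 2: 2·((-52)+(-7)) − (-21) = -97 → (-52,-97,-7)

-52,-97,-7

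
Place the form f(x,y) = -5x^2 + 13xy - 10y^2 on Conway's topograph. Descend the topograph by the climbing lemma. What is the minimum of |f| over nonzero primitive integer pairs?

translate: b→-3 (≡-13 mod 10), so (5,-13,10)→(5,-3,2)
flip: (5,-3,2)→(2,3,5)
translate: b→-1 (≡3 mod 4), so (2,3,5)→(2,-1,4)
reduced (well bottom): (2,-1,4) with a≤c, −a<b≤a
well minimum |f| = |-2| = 2 (negative-definite)

2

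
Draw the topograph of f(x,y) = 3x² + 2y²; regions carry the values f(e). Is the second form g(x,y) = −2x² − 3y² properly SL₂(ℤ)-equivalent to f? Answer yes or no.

D₁ = -24, D₂ = -24
f: flip: (3,0,2)→(2,0,3)
f: reduced (well bottom): (2,0,3) with a≤c, −a<b≤a
g is negative-definite; reduce −g:
−g: reduced (well bottom): (2,0,3) with a≤c, −a<b≤a
flip sign back: reduced form of g is (-2,0,-3)
reduced forms (2, 0, 3) vs (-2, 0, -3) ⇒ inequivalent

no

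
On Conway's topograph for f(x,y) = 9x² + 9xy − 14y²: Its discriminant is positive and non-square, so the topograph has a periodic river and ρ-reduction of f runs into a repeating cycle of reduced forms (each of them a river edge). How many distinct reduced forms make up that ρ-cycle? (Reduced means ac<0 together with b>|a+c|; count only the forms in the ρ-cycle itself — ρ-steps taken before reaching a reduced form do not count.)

D = 585, ⌊√D⌋ = 24
river: ρ → (-14,19,4)
river: ρ → (4,21,-9)
river: ρ → (-9,15,10)
river: ρ → (10,5,-14)
river: ρ → (-14,23,1)
river: ρ → (1,23,-14)
river: ρ → (-14,5,10)
river: ρ → (10,15,-9)
river: ρ → (-9,21,4)
river: ρ → (4,19,-14)
river: ρ → (-14,9,9)
river: ρ → (9,9,-14)
ρ-cycle length = 12 (tail of 0 descent steps not counted)

12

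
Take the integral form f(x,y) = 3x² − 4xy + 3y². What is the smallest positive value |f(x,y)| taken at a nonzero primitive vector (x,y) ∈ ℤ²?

translate: b→2 (≡-4 mod 6), so (3,-4,3)→(3,2,2)
flip: (3,2,2)→(2,-2,3)
translate: b→2 (≡-2 mod 4), so (2,-2,3)→(2,2,3)
reduced (well bottom): (2,2,3) with a≤c, −a<b≤a
well minimum = a = 2

2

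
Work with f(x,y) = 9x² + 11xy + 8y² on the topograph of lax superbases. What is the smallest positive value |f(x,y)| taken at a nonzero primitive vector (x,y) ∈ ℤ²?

translate: b→-7 (≡11 mod 18), so (9,11,8)→(9,-7,6)
flip: (9,-7,6)→(6,7,9)
translate: b→-5 (≡7 mod 12), so (6,7,9)→(6,-5,8)
reduced (well bottom): (6,-5,8) with a≤c, −a<b≤a
well minimum = a = 6

6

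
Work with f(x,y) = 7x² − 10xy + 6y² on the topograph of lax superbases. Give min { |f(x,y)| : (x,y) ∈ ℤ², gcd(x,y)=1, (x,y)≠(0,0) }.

translate: b→4 (≡-10 mod 14), so (7,-10,6)→(7,4,3)
flip: (7,4,3)→(3,-4,7)
translate: b→2 (≡-4 mod 6), so (3,-4,7)→(3,2,6)
reduced (well bottom): (3,2,6) with a≤c, −a<b≤a
well minimum = a = 3

3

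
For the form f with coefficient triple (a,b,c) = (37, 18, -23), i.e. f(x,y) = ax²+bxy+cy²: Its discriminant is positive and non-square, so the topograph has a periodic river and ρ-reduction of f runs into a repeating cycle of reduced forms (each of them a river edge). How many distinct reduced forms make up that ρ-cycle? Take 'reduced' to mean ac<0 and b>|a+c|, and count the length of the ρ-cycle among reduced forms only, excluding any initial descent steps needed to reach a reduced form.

D = 3728, ⌊√D⌋ = 61
river: ρ → (-23,28,32)
river: ρ → (32,36,-19)
river: ρ → (-19,40,28)
river: ρ → (28,16,-31)
river: ρ → (-31,46,13)
river: ρ → (13,58,-7)
river: ρ → (-7,54,29)
river: ρ → (29,4,-32)
river: ρ → (-32,60,1)
river: ρ → (1,60,-32)
river: ρ → (-32,4,29)
river: ρ → (29,54,-7)
river: ρ → (-7,58,13)
river: ρ → (13,46,-31)
river: ρ → (-31,16,28)
river: ρ → (28,40,-19)
river: ρ → (-19,36,32)
river: ρ → (32,28,-23)
river: ρ → (-23,18,37)
river: ρ → (37,56,-4)
river: ρ → (-4,56,37)
river: ρ → (37,18,-23)
ρ-cycle length = 22 (tail of 0 descent steps not counted)

22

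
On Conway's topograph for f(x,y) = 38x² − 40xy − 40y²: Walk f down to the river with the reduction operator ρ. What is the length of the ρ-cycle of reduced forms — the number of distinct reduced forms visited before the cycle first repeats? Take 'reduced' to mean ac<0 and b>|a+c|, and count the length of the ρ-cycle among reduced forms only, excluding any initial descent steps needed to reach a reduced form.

D = 7680, ⌊√D⌋ = 87
descent: ρ → (-40,40,38)  [lands on river]
river: ρ → (38,36,-42)
river: ρ → (-42,48,32)
river: ρ → (32,80,-10)
river: ρ → (-10,80,32)
river: ρ → (32,48,-42)
river: ρ → (-42,36,38)
river: ρ → (38,40,-40)
ρ-cycle length = 8 (tail of 1 descent step not counted)

8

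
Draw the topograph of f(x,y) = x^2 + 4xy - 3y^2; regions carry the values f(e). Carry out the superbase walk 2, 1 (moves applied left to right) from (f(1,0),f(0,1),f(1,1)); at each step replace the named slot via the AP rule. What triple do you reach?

start (1,-3,2) = (f(1,0),f(0,1),f(1,1))
replace slot 2: 2·(1+2) − (-3) = 9 → (1,9,2)
replace slot 1: 2·(9+2) − 1 = 21 → (21,9,2)

21,9,2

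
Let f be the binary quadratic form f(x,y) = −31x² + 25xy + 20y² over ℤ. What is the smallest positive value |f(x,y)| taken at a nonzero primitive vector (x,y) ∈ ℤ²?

river: ρ → (20,55,-1)
river: ρ → (-1,55,20)
river: ρ → (20,25,-31)
river: ρ → (-31,37,14)
river: ρ → (14,47,-16)
river: ρ → (-16,49,11)
river: ρ → (11,39,-36)
river: ρ → (-36,33,14)
river: ρ → (14,51,-9)
river: ρ → (-9,39,44)
river: ρ → (44,49,-4)
river: ρ → (-4,55,5)
river: ρ → (5,55,-4)
river: ρ → (-4,49,44)
river: ρ → (44,39,-9)
river: ρ → (-9,51,14)
river: ρ → (14,33,-36)
river: ρ → (-36,39,11)
river: ρ → (11,49,-16)
river: ρ → (-16,47,14)
river: ρ → (14,37,-31)
river: ρ → (-31,25,20)
closes: descent 0, river 22
min |a| on river = 1

1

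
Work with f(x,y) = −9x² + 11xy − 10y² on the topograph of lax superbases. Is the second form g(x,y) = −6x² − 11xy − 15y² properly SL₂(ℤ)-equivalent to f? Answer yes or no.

D₁ = -239, D₂ = -239
f is negative-definite; reduce −f:
−f: translate: b→7 (≡-11 mod 18), so (9,-11,10)→(9,7,8)
−f: flip: (9,7,8)→(8,-7,9)
−f: reduced (well bottom): (8,-7,9) with a≤c, −a<b≤a
flip sign back: reduced form of f is (-8,7,-9)
g is negative-definite; reduce −g:
−g: translate: b→-1 (≡11 mod 12), so (6,11,15)→(6,-1,10)
−g: reduced (well bottom): (6,-1,10) with a≤c, −a<b≤a
flip sign back: reduced form of g is (-6,1,-10)
reduced forms (-8, 7, -9) vs (-6, 1, -10) ⇒ inequivalent

no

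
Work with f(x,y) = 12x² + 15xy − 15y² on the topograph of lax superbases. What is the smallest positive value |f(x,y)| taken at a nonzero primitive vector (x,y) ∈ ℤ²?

river: ρ → (-15,15,12)
river: ρ → (12,9,-18)
river: ρ → (-18,27,3)
river: ρ → (3,27,-18)
river: ρ → (-18,9,12)
river: ρ → (12,15,-15)
closes: descent 0, river 6
min |a| on river = 3

3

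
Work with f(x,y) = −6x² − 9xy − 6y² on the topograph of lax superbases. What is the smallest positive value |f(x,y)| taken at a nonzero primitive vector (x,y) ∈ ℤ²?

translate: b→-3 (≡9 mod 12), so (6,9,6)→(6,-3,3)
flip: (6,-3,3)→(3,3,6)
reduced (well bottom): (3,3,6) with a≤c, −a<b≤a
well minimum |f| = |-3| = 3 (negative-definite)

3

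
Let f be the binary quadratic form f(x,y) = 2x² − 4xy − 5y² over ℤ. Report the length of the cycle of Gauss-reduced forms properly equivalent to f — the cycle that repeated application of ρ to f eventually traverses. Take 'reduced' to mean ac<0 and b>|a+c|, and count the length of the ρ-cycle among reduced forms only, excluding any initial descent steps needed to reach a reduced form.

D = 56, ⌊√D⌋ = 7
descent: ρ → (-5,4,2)  [lands on river]
river: ρ → (2,4,-5)
river: ρ → (-5,6,1)
river: ρ → (1,6,-5)
ρ-cycle length = 4 (tail of 1 descent step not counted)

4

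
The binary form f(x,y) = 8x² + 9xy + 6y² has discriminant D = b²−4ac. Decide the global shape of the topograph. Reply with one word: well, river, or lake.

D = b²−4ac = 9² − 4·8·6 = -111
D < 0 ⇒ definite ⇒ every region one sign ⇒ single well

well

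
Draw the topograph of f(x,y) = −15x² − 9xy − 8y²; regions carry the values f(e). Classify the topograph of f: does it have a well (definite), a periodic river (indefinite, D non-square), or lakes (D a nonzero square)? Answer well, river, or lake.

D = b²−4ac = (-9)² − 4·(-15)·(-8) = -399
D < 0 ⇒ definite ⇒ every region one sign ⇒ single well

well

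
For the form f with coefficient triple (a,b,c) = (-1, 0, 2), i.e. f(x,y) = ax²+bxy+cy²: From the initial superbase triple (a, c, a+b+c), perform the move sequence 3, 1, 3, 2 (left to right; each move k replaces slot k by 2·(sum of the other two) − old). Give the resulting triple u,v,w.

start (-1,2,1) = (f(1,0),f(0,1),f(1,1))
replace slot 3: 2·((-1)+2) − 1 = 1 → (-1,2,1)
replace slot 1: 2·(2+1) − (-1) = 7 → (7,2,1)
replace slot 3: 2·(7+2) − 1 = 17 → (7,2,17)
replace slot 2: 2·(7+17) − 2 = 46 → (7,46,17)

7,46,17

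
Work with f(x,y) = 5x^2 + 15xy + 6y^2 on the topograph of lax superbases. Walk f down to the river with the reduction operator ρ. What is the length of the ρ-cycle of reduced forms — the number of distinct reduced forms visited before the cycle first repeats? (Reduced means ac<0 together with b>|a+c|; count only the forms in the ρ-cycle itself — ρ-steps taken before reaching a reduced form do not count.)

D = 105, ⌊√D⌋ = 10
descent: ρ → (6,9,-1)  [lands on river]
river: ρ → (-1,9,6)
river: ρ → (6,3,-4)
river: ρ → (-4,5,5)
river: ρ → (5,5,-4)
river: ρ → (-4,3,6)
ρ-cycle length = 6 (tail of 1 descent step not counted)

6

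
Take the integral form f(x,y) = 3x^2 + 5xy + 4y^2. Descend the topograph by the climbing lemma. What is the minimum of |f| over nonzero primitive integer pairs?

translate: b→-1 (≡5 mod 6), so (3,5,4)→(3,-1,2)
flip: (3,-1,2)→(2,1,3)
reduced (well bottom): (2,1,3) with a≤c, −a<b≤a
well minimum = a = 2

2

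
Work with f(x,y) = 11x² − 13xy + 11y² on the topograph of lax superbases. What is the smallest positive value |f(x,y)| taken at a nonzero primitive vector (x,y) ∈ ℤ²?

translate: b→9 (≡-13 mod 22), so (11,-13,11)→(11,9,9)
flip: (11,9,9)→(9,-9,11)
translate: b→9 (≡-9 mod 18), so (9,-9,11)→(9,9,11)
reduced (well bottom): (9,9,11) with a≤c, −a<b≤a
well minimum = a = 9

9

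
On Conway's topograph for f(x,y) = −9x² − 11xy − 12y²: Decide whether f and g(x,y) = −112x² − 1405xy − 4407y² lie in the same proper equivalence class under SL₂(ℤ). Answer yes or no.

D₁ = -311, D₂ = -311
f is negative-definite; reduce −f:
−f: translate: b→-7 (≡11 mod 18), so (9,11,12)→(9,-7,10)
−f: reduced (well bottom): (9,-7,10) with a≤c, −a<b≤a
flip sign back: reduced form of f is (-9,7,-10)
g is negative-definite; reduce −g:
−g: translate: b→61 (≡1405 mod 224), so (112,1405,4407)→(112,61,9)
−g: flip: (112,61,9)→(9,-61,112)
−g: translate: b→-7 (≡-61 mod 18), so (9,-61,112)→(9,-7,10)
−g: reduced (well bottom): (9,-7,10) with a≤c, −a<b≤a
flip sign back: reduced form of g is (-9,7,-10)
reduced forms (-9, 7, -10) vs (-9, 7, -10) ⇒ equivalent

yes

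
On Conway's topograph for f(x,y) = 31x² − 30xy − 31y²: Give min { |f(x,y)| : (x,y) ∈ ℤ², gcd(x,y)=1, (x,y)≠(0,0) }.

descent: ρ → (-31,30,31)  [lands on river]
river: ρ → (31,32,-30)
river: ρ → (-30,28,33)
river: ρ → (33,38,-25)
river: ρ → (-25,62,9)
river: ρ → (9,64,-18)
river: ρ → (-18,44,39)
river: ρ → (39,34,-23)
river: ρ → (-23,58,15)
river: ρ → (15,62,-15)
river: ρ → (-15,58,23)
river: ρ → (23,34,-39)
river: ρ → (-39,44,18)
river: ρ → (18,64,-9)
river: ρ → (-9,62,25)
river: ρ → (25,38,-33)
river: ρ → (-33,28,30)
river: ρ → (30,32,-31)
closes: descent 1, river 18
min |a| on river = 9

9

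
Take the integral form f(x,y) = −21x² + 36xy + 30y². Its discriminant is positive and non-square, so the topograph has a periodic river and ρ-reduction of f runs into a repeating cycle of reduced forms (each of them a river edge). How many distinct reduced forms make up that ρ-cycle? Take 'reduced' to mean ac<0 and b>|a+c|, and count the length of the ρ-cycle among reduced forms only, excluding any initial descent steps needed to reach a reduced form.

D = 3816, ⌊√D⌋ = 61
river: ρ → (30,24,-27)
river: ρ → (-27,30,27)
river: ρ → (27,24,-30)
river: ρ → (-30,36,21)
river: ρ → (21,48,-18)
river: ρ → (-18,60,3)
river: ρ → (3,60,-18)
river: ρ → (-18,48,21)
river: ρ → (21,36,-30)
river: ρ → (-30,24,27)
river: ρ → (27,30,-27)
river: ρ → (-27,24,30)
river: ρ → (30,36,-21)
river: ρ → (-21,48,18)
river: ρ → (18,60,-3)
river: ρ → (-3,60,18)
river: ρ → (18,48,-21)
river: ρ → (-21,36,30)
ρ-cycle length = 18 (tail of 0 descent steps not counted)

18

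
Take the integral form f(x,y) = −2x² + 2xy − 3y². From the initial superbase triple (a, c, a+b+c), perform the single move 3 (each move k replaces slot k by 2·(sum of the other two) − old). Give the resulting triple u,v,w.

start (-2,-3,-3) = (f(1,0),f(0,1),f(1,1))
replace slot 3: 2·((-2)+(-3)) − (-3) = -7 → (-2,-3,-7)

-2,-3,-7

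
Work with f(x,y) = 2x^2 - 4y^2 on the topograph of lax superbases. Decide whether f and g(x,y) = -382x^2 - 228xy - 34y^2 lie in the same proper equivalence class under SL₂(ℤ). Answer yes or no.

D₁ = 32, D₂ = 32
river cycle of f (length 2): (2, 4, -2), (-2, 4, 2)
river cycle of g (length 2): (2, 4, -2), (-2, 4, 2)
cycles coincide ⇒ equivalent

yes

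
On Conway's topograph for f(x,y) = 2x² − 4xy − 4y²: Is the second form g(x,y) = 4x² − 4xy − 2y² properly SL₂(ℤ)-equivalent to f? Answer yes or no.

D₁ = 48, D₂ = 48
river cycle of f (length 2): (-4, 4, 2), (2, 4, -4)
river cycle of g (length 2): (-2, 4, 4), (4, 4, -2)
cycles differ ⇒ inequivalent

no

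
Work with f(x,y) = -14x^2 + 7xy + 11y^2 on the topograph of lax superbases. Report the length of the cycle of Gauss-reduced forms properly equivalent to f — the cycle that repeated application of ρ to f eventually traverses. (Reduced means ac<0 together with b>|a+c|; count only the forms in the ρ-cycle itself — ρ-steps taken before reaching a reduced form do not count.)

D = 665, ⌊√D⌋ = 25
river: ρ → (11,15,-10)
river: ρ → (-10,25,1)
river: ρ → (1,25,-10)
river: ρ → (-10,15,11)
river: ρ → (11,7,-14)
river: ρ → (-14,21,4)
river: ρ → (4,19,-19)
river: ρ → (-19,19,4)
river: ρ → (4,21,-14)
river: ρ → (-14,7,11)
ρ-cycle length = 10 (tail of 0 descent steps not counted)

10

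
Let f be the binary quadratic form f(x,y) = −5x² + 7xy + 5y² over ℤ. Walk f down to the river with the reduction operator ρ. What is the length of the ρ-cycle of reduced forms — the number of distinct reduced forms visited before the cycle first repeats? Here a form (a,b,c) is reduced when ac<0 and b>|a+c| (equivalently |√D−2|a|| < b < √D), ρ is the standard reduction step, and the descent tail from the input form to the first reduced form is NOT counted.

D = 149, ⌊√D⌋ = 12
river: ρ → (5,3,-7)
river: ρ → (-7,11,1)
river: ρ → (1,11,-7)
river: ρ → (-7,3,5)
river: ρ → (5,7,-5)
river: ρ → (-5,3,7)
river: ρ → (7,11,-1)
river: ρ → (-1,11,7)
river: ρ → (7,3,-5)
river: ρ → (-5,7,5)
ρ-cycle length = 10 (tail of 0 descent steps not counted)

10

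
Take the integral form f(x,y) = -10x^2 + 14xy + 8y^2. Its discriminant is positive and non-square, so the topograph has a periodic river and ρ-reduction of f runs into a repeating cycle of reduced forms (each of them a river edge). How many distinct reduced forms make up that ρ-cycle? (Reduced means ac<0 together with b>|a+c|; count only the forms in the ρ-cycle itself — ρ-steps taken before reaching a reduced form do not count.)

D = 516, ⌊√D⌋ = 22
river: ρ → (8,18,-6)
river: ρ → (-6,18,8)
river: ρ → (8,14,-10)
river: ρ → (-10,6,12)
river: ρ → (12,18,-4)
river: ρ → (-4,22,2)
river: ρ → (2,22,-4)
river: ρ → (-4,18,12)
river: ρ → (12,6,-10)
river: ρ → (-10,14,8)
ρ-cycle length = 10 (tail of 0 descent steps not counted)

10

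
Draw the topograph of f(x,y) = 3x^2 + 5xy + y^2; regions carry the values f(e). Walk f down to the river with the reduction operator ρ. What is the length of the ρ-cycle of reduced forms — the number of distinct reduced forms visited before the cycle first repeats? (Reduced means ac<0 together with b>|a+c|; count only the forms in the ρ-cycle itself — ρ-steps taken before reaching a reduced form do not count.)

D = 13, ⌊√D⌋ = 3
descent: ρ → (1,3,-1)  [lands on river]
river: ρ → (-1,3,1)
ρ-cycle length = 2 (tail of 1 descent step not counted)

2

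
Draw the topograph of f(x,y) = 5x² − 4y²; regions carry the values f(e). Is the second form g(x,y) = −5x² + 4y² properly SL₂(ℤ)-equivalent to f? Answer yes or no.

D₁ = 80, D₂ = 80
river cycle of f (length 2): (-4, 8, 1), (1, 8, -4)
river cycle of g (length 2): (4, 8, -1), (-1, 8, 4)
cycles differ ⇒ inequivalent

no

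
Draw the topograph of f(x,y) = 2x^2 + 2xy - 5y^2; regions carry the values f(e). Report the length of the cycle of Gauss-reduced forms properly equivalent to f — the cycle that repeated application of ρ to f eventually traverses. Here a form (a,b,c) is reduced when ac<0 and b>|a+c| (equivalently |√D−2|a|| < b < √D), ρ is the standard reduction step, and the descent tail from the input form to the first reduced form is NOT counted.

D = 44, ⌊√D⌋ = 6
descent: ρ → (-5,-2,2)
descent: ρ → (2,6,-1)  [lands on river]
river: ρ → (-1,6,2)
ρ-cycle length = 2 (tail of 2 descent steps not counted)

2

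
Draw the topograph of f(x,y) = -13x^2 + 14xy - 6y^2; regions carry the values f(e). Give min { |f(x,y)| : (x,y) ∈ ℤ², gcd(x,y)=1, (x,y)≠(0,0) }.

translate: b→12 (≡-14 mod 26), so (13,-14,6)→(13,12,5)
flip: (13,12,5)→(5,-12,13)
translate: b→-2 (≡-12 mod 10), so (5,-12,13)→(5,-2,6)
reduced (well bottom): (5,-2,6) with a≤c, −a<b≤a
well minimum |f| = |-5| = 5 (negative-definite)

5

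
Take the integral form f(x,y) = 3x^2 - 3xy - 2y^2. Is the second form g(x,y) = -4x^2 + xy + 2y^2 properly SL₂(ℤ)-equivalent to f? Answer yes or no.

D₁ = 33, D₂ = 33
river cycle of f (length 4): (-2, 3, 3), (3, 3, -2), (-2, 5, 1), (1, 5, -2)
river cycle of g (length 4): (2, 3, -3), (-3, 3, 2), (2, 5, -1), (-1, 5, 2)
cycles differ ⇒ inequivalent

no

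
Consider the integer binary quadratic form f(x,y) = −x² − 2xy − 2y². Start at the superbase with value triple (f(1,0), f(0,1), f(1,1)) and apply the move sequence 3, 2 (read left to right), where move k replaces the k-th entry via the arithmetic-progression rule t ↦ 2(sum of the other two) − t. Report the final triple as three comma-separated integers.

start (-1,-2,-5) = (f(1,0),f(0,1),f(1,1))
replace slot 3: 2·((-1)+(-2)) − (-5) = -1 → (-1,-2,-1)
replace slot 2: 2·((-1)+(-1)) − (-2) = -2 → (-1,-2,-1)

-1,-2,-1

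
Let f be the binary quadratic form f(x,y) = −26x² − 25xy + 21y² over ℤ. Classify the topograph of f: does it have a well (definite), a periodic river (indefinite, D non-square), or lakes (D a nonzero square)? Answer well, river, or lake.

D = b²−4ac = (-25)² − 4·(-26)·21 = 2809
D = 53² is a perfect square ⇒ form factors over ℤ ⇒ lakes

lake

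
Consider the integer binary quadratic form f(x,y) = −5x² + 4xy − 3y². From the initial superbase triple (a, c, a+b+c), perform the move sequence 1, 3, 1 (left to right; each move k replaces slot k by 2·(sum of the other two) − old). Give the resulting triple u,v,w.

start (-5,-3,-4) = (f(1,0),f(0,1),f(1,1))
replace slot 1: 2·((-3)+(-4)) − (-5) = -9 → (-9,-3,-4)
replace slot 3: 2·((-9)+(-3)) − (-4) = -20 → (-9,-3,-20)
replace slot 1: 2·((-3)+(-20)) − (-9) = -37 → (-37,-3,-20)

-37,-3,-20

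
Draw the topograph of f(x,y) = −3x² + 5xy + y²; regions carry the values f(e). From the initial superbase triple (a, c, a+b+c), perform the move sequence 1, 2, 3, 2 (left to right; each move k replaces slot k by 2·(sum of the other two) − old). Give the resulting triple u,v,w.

start (-3,1,3) = (f(1,0),f(0,1),f(1,1))
replace slot 1: 2·(1+3) − (-3) = 11 → (11,1,3)
replace slot 2: 2·(11+3) − 1 = 27 → (11,27,3)
replace slot 3: 2·(11+27) − 3 = 73 → (11,27,73)
replace slot 2: 2·(11+73) − 27 = 141 → (11,141,73)

11,141,73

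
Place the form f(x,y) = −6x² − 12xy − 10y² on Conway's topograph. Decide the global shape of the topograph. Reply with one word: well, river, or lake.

D = b²−4ac = (-12)² − 4·(-6)·(-10) = -96
D < 0 ⇒ definite ⇒ every region one sign ⇒ single well

well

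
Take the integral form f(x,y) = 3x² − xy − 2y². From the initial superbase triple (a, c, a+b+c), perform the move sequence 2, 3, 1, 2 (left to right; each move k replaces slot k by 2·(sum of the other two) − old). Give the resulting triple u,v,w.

start (3,-2,0) = (f(1,0),f(0,1),f(1,1))
replace slot 2: 2·(3+0) − (-2) = 8 → (3,8,0)
replace slot 3: 2·(3+8) − 0 = 22 → (3,8,22)
replace slot 1: 2·(8+22) − 3 = 57 → (57,8,22)
replace slot 2: 2·(57+22) − 8 = 150 → (57,150,22)

57,150,22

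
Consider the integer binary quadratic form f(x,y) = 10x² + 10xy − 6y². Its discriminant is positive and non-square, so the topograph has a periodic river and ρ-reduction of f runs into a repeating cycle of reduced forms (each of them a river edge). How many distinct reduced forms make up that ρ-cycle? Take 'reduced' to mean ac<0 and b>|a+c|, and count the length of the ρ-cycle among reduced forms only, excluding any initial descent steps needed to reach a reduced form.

D = 340, ⌊√D⌋ = 18
river: ρ → (-6,14,6)
river: ρ → (6,10,-10)
river: ρ → (-10,10,6)
river: ρ → (6,14,-6)
river: ρ → (-6,10,10)
river: ρ → (10,10,-6)
ρ-cycle length = 6 (tail of 0 descent steps not counted)

6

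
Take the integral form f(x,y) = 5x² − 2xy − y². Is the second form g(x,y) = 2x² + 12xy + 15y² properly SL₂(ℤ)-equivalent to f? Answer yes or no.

D₁ = 24, D₂ = 24
river cycle of f (length 2): (-1, 4, 2), (2, 4, -1)
river cycle of g (length 2): (2, 4, -1), (-1, 4, 2)
cycles coincide ⇒ equivalent

yes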